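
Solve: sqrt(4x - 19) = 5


Square both sides: 4x - 19 = 5^2 = 25
4x = 25 + 19 = 44
x = 11
Check: sqrt(4*11 - 19) = sqrt(25) = 5 ✓

x = 11


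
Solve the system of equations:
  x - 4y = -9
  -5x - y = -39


Using Cramer's rule:
Determinant D = (1)(-1) - (-5)(-4) = -1 - 20 = -21
Dx = (-9)(-1) - (-39)(-4) = 9 - 156 = -147
Dy = (1)(-39) - (-5)(-9) = -39 - 45 = -84
x = Dx/D = -147/-21 = 7
y = Dy/D = -84/-21 = 4

x = 7, y = 4


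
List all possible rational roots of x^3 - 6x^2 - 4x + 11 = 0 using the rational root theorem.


Rational root theorem: possible roots are ±p/q where:
  p divides the constant term (11): p ∈ {1, 11}
  q divides the leading coefficient (1): q ∈ {1}

All possible rational roots: -11, -1, 1, 11

-11, -1, 1, 11


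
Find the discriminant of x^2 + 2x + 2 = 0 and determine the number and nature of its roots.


For ax^2 + bx + c = 0, discriminant D = b^2 - 4ac
Here a = 1, b = 2, c = 2
D = (2)^2 - 4(1)(2) = 4 - 8 = -4

D = -4 < 0
The equation has no real roots (2 complex conjugate roots).

Discriminant = -4, no real roots (2 complex conjugate roots)


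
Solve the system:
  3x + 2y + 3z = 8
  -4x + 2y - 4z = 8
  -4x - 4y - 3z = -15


Using Cramer's rule. Expand each determinant along the first row.
D  = 3*[2*(-3) - (-4)*(-4)] - 2*[(-4)*(-3) - (-4)*(-4)] + 3*[(-4)*(-4) - 2*(-4)]
  = 3*(-22) - 2*(-4) + 3*(24) = 14
Dx = 8*[2*(-3) - (-4)*(-4)] - 2*[8*(-3) - (-4)*(-15)] + 3*[8*(-4) - 2*(-15)]
  = 8*(-22) - 2*(-84) + 3*(-2) = -14
Dy = 3*[8*(-3) - (-4)*(-15)] - 8*[(-4)*(-3) - (-4)*(-4)] + 3*[(-4)*(-15) - 8*(-4)]
  = 3*(-84) - 8*(-4) + 3*(92) = 56
Dz = 3*[2*(-15) - 8*(-4)] - 2*[(-4)*(-15) - 8*(-4)] + 8*[(-4)*(-4) - 2*(-4)]
  = 3*(2) - 2*(92) + 8*(24) = 14
x = Dx/D = -14/14 = -1, y = Dy/D = 56/14 = 4, z = Dz/D = 14/14 = 1
Check eq1: (3)(-1) + (2)(4) + (3)(1) = 8 = 8 ✓
Check eq2: (-4)(-1) + (2)(4) + (-4)(1) = 8 = 8 ✓
Check eq3: (-4)(-1) + (-4)(4) + (-3)(1) = -15 = -15 ✓

x = -1, y = 4, z = 1


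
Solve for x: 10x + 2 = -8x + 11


Starting with: 10x + 2 = -8x + 11
Move all x terms to left: (10 + 8)x = 11 - 2
Simplify: 18x = 9
Divide both sides by 18: x = 1/2

x = 1/2


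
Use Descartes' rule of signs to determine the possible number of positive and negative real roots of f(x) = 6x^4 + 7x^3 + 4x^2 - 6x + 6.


Descartes' rule of signs:

For positive roots, count sign changes in f(x) = 6x^4 + 7x^3 + 4x^2 - 6x + 6:
Signs of coefficients: +, +, +, -, +
Number of sign changes: 2
Possible positive real roots: 2, 0

For negative roots, examine f(-x) = 6x^4 - 7x^3 + 4x^2 + 6x + 6:
Signs of coefficients: +, -, +, +, +
Number of sign changes: 2
Possible negative real roots: 2, 0

Positive roots: 2 or 0; Negative roots: 2 or 0


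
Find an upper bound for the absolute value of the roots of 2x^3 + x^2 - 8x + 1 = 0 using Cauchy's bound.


Cauchy's bound: all roots r satisfy |r| <= 1 + max(|a_i/a_n|) for i = 0,...,n-1
where a_n is the leading coefficient.

Coefficients: [2, 1, -8, 1]
Leading coefficient a_n = 2
Ratios |a_i/a_n|: 1/2, 4, 1/2
Maximum ratio: 4
Cauchy's bound: |r| <= 1 + 4 = 5

Upper bound = 5


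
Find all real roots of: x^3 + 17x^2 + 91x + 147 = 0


Let p(x) = x^3 + 17x^2 + 91x + 147. By the rational root theorem (leading coefficient 1), any rational root is an integer divisor of 147: try ±1, ±2, ... in turn.
Test x = 1: value = 256 ≠ 0.
Test x = -1: value = 72 ≠ 0.
Test x = 3: value = 600 ≠ 0.
Test x = -3: value = 0 ✓, so (x + 3) is a factor.
Synthetic division by (x + 3): bring down 1; 1(-3) + 17 = 14; 14(-3) + 91 = 49; 49(-3) + 147 = 0 → quotient x^2 + 14x + 49, remainder 0.
Solve the quadratic x^2 + 14x + 49 = 0: discriminant = 14^2 - 4(1)(49) = 196 - 196 = 0.
Discriminant = 0, so a double root: x = -14/2 = -7.

x = -7 (multiplicity 2), x = -3


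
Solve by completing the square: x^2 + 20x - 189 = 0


Start: x^2 + 20x - 189 = 0
Move constant: x^2 + 20x = 189
Half of 20 is 10, squared is 100
Add 100 to both sides: x^2 + 20x + 100 = 289
(x + 10)^2 = 289
x + 10 = ±17
x = -10 + 17 = 7 or x = -10 - 17 = -27

x = -27, x = 7


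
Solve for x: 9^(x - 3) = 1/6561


Express both sides with the same base.
1/6561 = 9^(-4)
Since the bases match, equate exponents: x - 3 = -4
So x = -4 - (-3) = -1

x = -1


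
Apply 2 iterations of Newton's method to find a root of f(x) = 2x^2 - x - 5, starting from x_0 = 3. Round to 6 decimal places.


Newton's method: x_(n+1) = x_n - f(x_n)/f'(x_n)
f(x) = 2x^2 - x - 5
f'(x) = 4x - 1

Iteration 1:
  f(3.000000) = 10.000000
  f'(3.000000) = 11.000000
  x_1 = 3.000000 - (10.000000)/(11.000000) = 2.090909

Iteration 2:
  f(2.090909) = 1.652893
  f'(2.090909) = 7.363636
  x_2 = 2.090909 - (1.652893)/(7.363636) = 1.866442

x_2 = 1.866442


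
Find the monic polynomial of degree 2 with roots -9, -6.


A monic polynomial with roots -9, -6 is:
p(x) = (x + 9)(x + 6)
After multiplying by (x + 9): x + 9
After multiplying by (x + 6): x^2 + 15x + 54

x^2 + 15x + 54


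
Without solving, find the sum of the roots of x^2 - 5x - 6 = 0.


By Vieta's formulas for ax^2 + bx + c = 0:
  Sum of roots = -b/a
  Product of roots = c/a

Here a = 1, b = -5, c = -6
Sum = -(-5)/1 = 5
Product = -6/1 = -6

Sum = 5


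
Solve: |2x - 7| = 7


An absolute value equation |expr| = 7 gives two cases:
Case 1: 2x - 7 = 7
  2x = 14, so x = 7
Case 2: 2x - 7 = -7
  2x = 0, so x = 0

x = 0, x = 7


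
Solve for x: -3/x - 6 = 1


Subtract -6 from both sides: -3/x = 7
Multiply both sides by x: -3 = 7 * x
Divide by 7: x = -3/7

x = -3/7


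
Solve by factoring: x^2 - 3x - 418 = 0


We need two numbers that multiply to -418 and add to -3.
Those numbers are -22 and 19 (since (-22) * 19 = -418 and (-22) + 19 = -3).
So x^2 - 3x - 418 = (x - 22)(x + 19) = 0
Setting each factor to zero: x = 22 or x = -19

x = -19, x = 22


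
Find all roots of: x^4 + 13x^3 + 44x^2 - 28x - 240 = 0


Let p(x) = x^4 + 13x^3 + 44x^2 - 28x - 240. By the rational root theorem (leading coefficient 1), any rational root is an integer divisor of 240: try ±1, ±2, ... in turn.
Test x = 1: value = -210 ≠ 0.
Test x = -1: value = -180 ≠ 0.
Test x = 2: value = 0 ✓, so (x - 2) is a factor.
Synthetic division by (x - 2): bring down 1; 1(2) + 13 = 15; 15(2) + 44 = 74; 74(2) - 28 = 120; 120(2) - 240 = 0 → quotient x^3 + 15x^2 + 74x + 120, remainder 0.
Continue with the quotient x^3 + 15x^2 + 74x + 120 (candidates must divide 120; re-test x = 2 first in case it repeats).
Test x = 2: value = 336 ≠ 0.
Test x = -2: value = 24 ≠ 0.
Test x = 3: value = 504 ≠ 0.
Test x = -3: value = 6 ≠ 0.
Test x = 4: value = 720 ≠ 0.
Test x = -4: value = 0 ✓, so (x + 4) is a factor.
Synthetic division by (x + 4): bring down 1; 1(-4) + 15 = 11; 11(-4) + 74 = 30; 30(-4) + 120 = 0 → quotient x^2 + 11x + 30, remainder 0.
Solve the quadratic x^2 + 11x + 30 = 0: discriminant = 11^2 - 4(1)(30) = 121 - 120 = 1.
sqrt(1) = 1, so x = (-11 ± 1)/2: x = -5 or x = -6.
Collecting all roots found:

x = -6, x = -5, x = -4, x = 2


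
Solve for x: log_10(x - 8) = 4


Convert to exponential form: x - 8 = 10^4 = 10000
x = 10000 + 8 = 10008
Check: log_10(10008 - 8) = log_10(10000) = log_10(10000) = 4 ✓

x = 10008


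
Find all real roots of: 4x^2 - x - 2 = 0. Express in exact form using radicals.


Using the quadratic formula: x = (-b ± sqrt(b^2 - 4ac)) / (2a)
Here a = 4, b = -1, c = -2
Discriminant = b^2 - 4ac = (-1)^2 - 4(4)(-2) = 1 + 32 = 33
Since discriminant = 33 > 0, there are two real roots.
x = (1 ± sqrt(33)) / 8
Numerically: x ≈ 0.8431 or x ≈ -0.5931

x = (1 + sqrt(33)) / 8 or x = (1 - sqrt(33)) / 8


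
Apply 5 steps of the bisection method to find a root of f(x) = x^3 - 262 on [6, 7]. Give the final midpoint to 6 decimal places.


f(x) = x^3 - 262
f(6) = -46 < 0
f(7) = 81 > 0

Step 1: midpoint = (6.000000 + 7.000000)/2 = 6.500000
  f(6.500000) = 12.625000
  f(mid) > 0, so root is in [6.000000, 6.500000]

Step 2: midpoint = (6.000000 + 6.500000)/2 = 6.250000
  f(6.250000) = -17.859375
  f(mid) < 0, so root is in [6.250000, 6.500000]

Step 3: midpoint = (6.250000 + 6.500000)/2 = 6.375000
  f(6.375000) = -2.916016
  f(mid) < 0, so root is in [6.375000, 6.500000]

Step 4: midpoint = (6.375000 + 6.500000)/2 = 6.437500
  f(6.437500) = 4.779053
  f(mid) > 0, so root is in [6.375000, 6.437500]

Step 5: midpoint = (6.375000 + 6.437500)/2 = 6.406250
  f(6.406250) = 0.912750
  f(mid) > 0, so root is in [6.375000, 6.406250]

midpoint = 6.406250


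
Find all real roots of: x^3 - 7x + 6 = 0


Let p(x) = x^3 - 7x + 6. By the rational root theorem (leading coefficient 1), any rational root is an integer divisor of 6: try ±1, ±2, ... in turn.
Test x = 1: value = 0 ✓, so (x - 1) is a factor.
Synthetic division by (x - 1): bring down 1; 1(1) + 0 = 1; 1(1) - 7 = -6; (-6)(1) + 6 = 0 → quotient x^2 + x - 6, remainder 0.
Solve the quadratic x^2 + x - 6 = 0: discriminant = 1^2 - 4(1)(-6) = 1 + 24 = 25.
sqrt(25) = 5, so x = (-1 ± 5)/2: x = 2 or x = -3.

x = -3, x = 1, x = 2


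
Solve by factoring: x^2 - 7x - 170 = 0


We need two numbers that multiply to -170 and add to -7.
Those numbers are -17 and 10 (since (-17) * 10 = -170 and (-17) + 10 = -7).
So x^2 - 7x - 170 = (x - 17)(x + 10) = 0
Setting each factor to zero: x = 17 or x = -10

x = -10, x = 17


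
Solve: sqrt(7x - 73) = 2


Square both sides: 7x - 73 = 2^2 = 4
7x = 4 + 73 = 77
x = 11
Check: sqrt(7*11 - 73) = sqrt(4) = 2 ✓

x = 11


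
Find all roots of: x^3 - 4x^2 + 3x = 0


The constant term is 0, so x = 0 is a root. Factor out x:
  x^2 - 4x + 3 = 0
Solve the quadratic x^2 - 4x + 3 = 0: discriminant = (-4)^2 - 4(1)(3) = 16 - 12 = 4.
sqrt(4) = 2, so x = (4 ± 2)/2: x = 3 or x = 1.
Collecting all roots found:

x = 0, x = 1, x = 3


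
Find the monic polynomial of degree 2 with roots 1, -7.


A monic polynomial with roots 1, -7 is:
p(x) = (x - 1)(x + 7)
After multiplying by (x - 1): x - 1
After multiplying by (x + 7): x^2 + 6x - 7

x^2 + 6x - 7


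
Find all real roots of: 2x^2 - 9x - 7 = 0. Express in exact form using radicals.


Using the quadratic formula: x = (-b ± sqrt(b^2 - 4ac)) / (2a)
Here a = 2, b = -9, c = -7
Discriminant = b^2 - 4ac = (-9)^2 - 4(2)(-7) = 81 + 56 = 137
Since discriminant = 137 > 0, there are two real roots.
x = (9 ± sqrt(137)) / 4
Numerically: x ≈ 5.1762 or x ≈ -0.6762

x = (9 + sqrt(137)) / 4 or x = (9 - sqrt(137)) / 4


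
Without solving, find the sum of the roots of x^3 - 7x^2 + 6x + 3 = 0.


By Vieta's formulas for x^3 + bx^2 + cx + d = 0:
  r1 + r2 + r3 = -b/a = 7
  r1*r2 + r1*r3 + r2*r3 = c/a = 6
  r1*r2*r3 = -d/a = -3


Sum = 7


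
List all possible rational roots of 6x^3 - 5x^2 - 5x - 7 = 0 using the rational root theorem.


Rational root theorem: possible roots are ±p/q where:
  p divides the constant term (-7): p ∈ {1, 7}
  q divides the leading coefficient (6): q ∈ {1, 2, 3, 6}

All possible rational roots: -7, -7/2, -7/3, -7/6, -1, -1/2, -1/3, -1/6, 1/6, 1/3, 1/2, 1, 7/6, 7/3, 7/2, 7

-7, -7/2, -7/3, -7/6, -1, -1/2, -1/3, -1/6, 1/6, 1/3, 1/2, 1, 7/6, 7/3, 7/2, 7


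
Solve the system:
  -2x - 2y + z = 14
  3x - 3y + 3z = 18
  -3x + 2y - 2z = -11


Using Cramer's rule. Expand each determinant along the first row.
D  = (-2)*[(-3)*(-2) - 3*2] - (-2)*[3*(-2) - 3*(-3)] + 1*[3*2 - (-3)*(-3)]
  = (-2)*(0) - (-2)*(3) + 1*(-3) = 3
Dx = 14*[(-3)*(-2) - 3*2] - (-2)*[18*(-2) - 3*(-11)] + 1*[18*2 - (-3)*(-11)]
  = 14*(0) - (-2)*(-3) + 1*(3) = -3
Dy = (-2)*[18*(-2) - 3*(-11)] - 14*[3*(-2) - 3*(-3)] + 1*[3*(-11) - 18*(-3)]
  = (-2)*(-3) - 14*(3) + 1*(21) = -15
Dz = (-2)*[(-3)*(-11) - 18*2] - (-2)*[3*(-11) - 18*(-3)] + 14*[3*2 - (-3)*(-3)]
  = (-2)*(-3) - (-2)*(21) + 14*(-3) = 6
x = Dx/D = -3/3 = -1, y = Dy/D = -15/3 = -5, z = Dz/D = 6/3 = 2
Check eq1: (-2)(-1) + (-2)(-5) + (1)(2) = 14 = 14 ✓
Check eq2: (3)(-1) + (-3)(-5) + (3)(2) = 18 = 18 ✓
Check eq3: (-3)(-1) + (2)(-5) + (-2)(2) = -11 = -11 ✓

x = -1, y = -5, z = 2


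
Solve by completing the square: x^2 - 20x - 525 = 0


Start: x^2 - 20x - 525 = 0
Move constant: x^2 - 20x = 525
Half of -20 is -10, squared is 100
Add 100 to both sides: x^2 - 20x + 100 = 625
(x - 10)^2 = 625
x - 10 = ±25
x = 10 + 25 = 35 or x = 10 - 25 = -15

x = -15, x = 35


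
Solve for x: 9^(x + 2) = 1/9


Express both sides with the same base.
1/9 = 9^(-1)
Since the bases match, equate exponents: x + 2 = -1
So x = -1 - (2) = -3

x = -3


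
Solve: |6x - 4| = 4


An absolute value equation |expr| = 4 gives two cases:
Case 1: 6x - 4 = 4
  6x = 8, so x = 4/3
Case 2: 6x - 4 = -4
  6x = 0, so x = 0

x = 0, x = 4/3


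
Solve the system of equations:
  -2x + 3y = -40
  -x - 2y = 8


Using Cramer's rule:
Determinant D = (-2)(-2) - (-1)(3) = 4 + 3 = 7
Dx = (-40)(-2) - (8)(3) = 80 - 24 = 56
Dy = (-2)(8) - (-1)(-40) = -16 - 40 = -56
x = Dx/D = 56/7 = 8
y = Dy/D = -56/7 = -8

x = 8, y = -8


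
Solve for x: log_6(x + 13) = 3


Convert to exponential form: x + 13 = 6^3 = 216
x = 216 - 13 = 203
Check: log_6(203 + 13) = log_6(216) = log_6(216) = 3 ✓

x = 203


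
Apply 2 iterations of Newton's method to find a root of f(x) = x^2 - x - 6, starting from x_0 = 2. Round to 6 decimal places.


Newton's method: x_(n+1) = x_n - f(x_n)/f'(x_n)
f(x) = x^2 - x - 6
f'(x) = 2x - 1

Iteration 1:
  f(2.000000) = -4.000000
  f'(2.000000) = 3.000000
  x_1 = 2.000000 - (-4.000000)/(3.000000) = 3.333333

Iteration 2:
  f(3.333333) = 1.777778
  f'(3.333333) = 5.666667
  x_2 = 3.333333 - (1.777778)/(5.666667) = 3.019608

x_2 = 3.019608


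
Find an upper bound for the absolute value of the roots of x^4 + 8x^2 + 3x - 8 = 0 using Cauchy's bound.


Cauchy's bound: all roots r satisfy |r| <= 1 + max(|a_i/a_n|) for i = 0,...,n-1
where a_n is the leading coefficient.

Coefficients: [1, 0, 8, 3, -8]
Leading coefficient a_n = 1
Ratios |a_i/a_n|: 0, 8, 3, 8
Maximum ratio: 8
Cauchy's bound: |r| <= 1 + 8 = 9

Upper bound = 9


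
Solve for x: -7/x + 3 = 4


Subtract 3 from both sides: -7/x = 1
Multiply both sides by x: -7 = 1 * x
Divide by 1: x = -7

x = -7


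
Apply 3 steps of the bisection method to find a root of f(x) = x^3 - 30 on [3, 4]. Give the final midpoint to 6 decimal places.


f(x) = x^3 - 30
f(3) = -3 < 0
f(4) = 34 > 0

Step 1: midpoint = (3.000000 + 4.000000)/2 = 3.500000
  f(3.500000) = 12.875000
  f(mid) > 0, so root is in [3.000000, 3.500000]

Step 2: midpoint = (3.000000 + 3.500000)/2 = 3.250000
  f(3.250000) = 4.328125
  f(mid) > 0, so root is in [3.000000, 3.250000]

Step 3: midpoint = (3.000000 + 3.250000)/2 = 3.125000
  f(3.125000) = 0.517578
  f(mid) > 0, so root is in [3.000000, 3.125000]

midpoint = 3.125000


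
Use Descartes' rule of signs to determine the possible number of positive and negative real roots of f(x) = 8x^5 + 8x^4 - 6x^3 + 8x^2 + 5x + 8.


Descartes' rule of signs:

For positive roots, count sign changes in f(x) = 8x^5 + 8x^4 - 6x^3 + 8x^2 + 5x + 8:
Signs of coefficients: +, +, -, +, +, +
Number of sign changes: 2
Possible positive real roots: 2, 0

For negative roots, examine f(-x) = -8x^5 + 8x^4 + 6x^3 + 8x^2 - 5x + 8:
Signs of coefficients: -, +, +, +, -, +
Number of sign changes: 3
Possible negative real roots: 3, 1

Positive roots: 2 or 0; Negative roots: 3 or 1


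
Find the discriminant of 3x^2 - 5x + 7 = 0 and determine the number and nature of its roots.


For ax^2 + bx + c = 0, discriminant D = b^2 - 4ac
Here a = 3, b = -5, c = 7
D = (-5)^2 - 4(3)(7) = 25 - 84 = -59

D = -59 < 0
The equation has no real roots (2 complex conjugate roots).

Discriminant = -59, no real roots (2 complex conjugate roots)


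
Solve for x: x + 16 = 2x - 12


Starting with: x + 16 = 2x - 12
Move all x terms to left: (1 - 2)x = -12 - 16
Simplify: -x = -28
Divide both sides by -1: x = 28

x = 28


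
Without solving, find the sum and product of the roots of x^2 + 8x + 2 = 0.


By Vieta's formulas for ax^2 + bx + c = 0:
  Sum of roots = -b/a
  Product of roots = c/a

Here a = 1, b = 8, c = 2
Sum = -(8)/1 = -8
Product = 2/1 = 2

Sum = -8, Product = 2


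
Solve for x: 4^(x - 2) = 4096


Express both sides with the same base.
4096 = 4^6
Since the bases match, equate exponents: x - 2 = 6
So x = 6 - (-2) = 8

x = 8


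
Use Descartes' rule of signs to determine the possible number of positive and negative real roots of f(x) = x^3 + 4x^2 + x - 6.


Descartes' rule of signs:

For positive roots, count sign changes in f(x) = x^3 + 4x^2 + x - 6:
Signs of coefficients: +, +, +, -
Number of sign changes: 1
Possible positive real roots: 1

For negative roots, examine f(-x) = -x^3 + 4x^2 - x - 6:
Signs of coefficients: -, +, -, -
Number of sign changes: 2
Possible negative real roots: 2, 0

Positive roots: 1; Negative roots: 2 or 0


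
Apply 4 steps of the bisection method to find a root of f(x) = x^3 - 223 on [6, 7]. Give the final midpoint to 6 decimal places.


f(x) = x^3 - 223
f(6) = -7 < 0
f(7) = 120 > 0

Step 1: midpoint = (6.000000 + 7.000000)/2 = 6.500000
  f(6.500000) = 51.625000
  f(mid) > 0, so root is in [6.000000, 6.500000]

Step 2: midpoint = (6.000000 + 6.500000)/2 = 6.250000
  f(6.250000) = 21.140625
  f(mid) > 0, so root is in [6.000000, 6.250000]

Step 3: midpoint = (6.000000 + 6.250000)/2 = 6.125000
  f(6.125000) = 6.783203
  f(mid) > 0, so root is in [6.000000, 6.125000]

Step 4: midpoint = (6.000000 + 6.125000)/2 = 6.062500
  f(6.062500) = -0.179443
  f(mid) < 0, so root is in [6.062500, 6.125000]

midpoint = 6.062500


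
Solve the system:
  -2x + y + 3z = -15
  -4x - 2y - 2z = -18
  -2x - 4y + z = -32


Using Cramer's rule. Expand each determinant along the first row.
D  = (-2)*[(-2)*1 - (-2)*(-4)] - 1*[(-4)*1 - (-2)*(-2)] + 3*[(-4)*(-4) - (-2)*(-2)]
  = (-2)*(-10) - 1*(-8) + 3*(12) = 64
Dx = (-15)*[(-2)*1 - (-2)*(-4)] - 1*[(-18)*1 - (-2)*(-32)] + 3*[(-18)*(-4) - (-2)*(-32)]
  = (-15)*(-10) - 1*(-82) + 3*(8) = 256
Dy = (-2)*[(-18)*1 - (-2)*(-32)] - (-15)*[(-4)*1 - (-2)*(-2)] + 3*[(-4)*(-32) - (-18)*(-2)]
  = (-2)*(-82) - (-15)*(-8) + 3*(92) = 320
Dz = (-2)*[(-2)*(-32) - (-18)*(-4)] - 1*[(-4)*(-32) - (-18)*(-2)] + (-15)*[(-4)*(-4) - (-2)*(-2)]
  = (-2)*(-8) - 1*(92) + (-15)*(12) = -256
x = Dx/D = 256/64 = 4, y = Dy/D = 320/64 = 5, z = Dz/D = -256/64 = -4
Check eq1: (-2)(4) + (1)(5) + (3)(-4) = -15 = -15 ✓
Check eq2: (-4)(4) + (-2)(5) + (-2)(-4) = -18 = -18 ✓
Check eq3: (-2)(4) + (-4)(5) + (1)(-4) = -32 = -32 ✓

x = 4, y = 5, z = -4


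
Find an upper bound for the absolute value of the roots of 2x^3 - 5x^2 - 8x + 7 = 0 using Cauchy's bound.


Cauchy's bound: all roots r satisfy |r| <= 1 + max(|a_i/a_n|) for i = 0,...,n-1
where a_n is the leading coefficient.

Coefficients: [2, -5, -8, 7]
Leading coefficient a_n = 2
Ratios |a_i/a_n|: 5/2, 4, 7/2
Maximum ratio: 4
Cauchy's bound: |r| <= 1 + 4 = 5

Upper bound = 5


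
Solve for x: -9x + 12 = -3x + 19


Starting with: -9x + 12 = -3x + 19
Move all x terms to left: (-9 + 3)x = 19 - 12
Simplify: -6x = 7
Divide both sides by -6: x = -7/6

x = -7/6


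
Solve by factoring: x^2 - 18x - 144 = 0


We need two numbers that multiply to -144 and add to -18.
Those numbers are 6 and -24 (since 6 * (-24) = -144 and 6 + (-24) = -18).
So x^2 - 18x - 144 = (x + 6)(x - 24) = 0
Setting each factor to zero: x = -6 or x = 24

x = -6, x = 24


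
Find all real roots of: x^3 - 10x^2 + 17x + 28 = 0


Let p(x) = x^3 - 10x^2 + 17x + 28. By the rational root theorem (leading coefficient 1), any rational root is an integer divisor of 28: try ±1, ±2, ... in turn.
Test x = 1: value = 36 ≠ 0.
Test x = -1: value = 0 ✓, so (x + 1) is a factor.
Synthetic division by (x + 1): bring down 1; 1(-1) - 10 = -11; (-11)(-1) + 17 = 28; 28(-1) + 28 = 0 → quotient x^2 - 11x + 28, remainder 0.
Solve the quadratic x^2 - 11x + 28 = 0: discriminant = (-11)^2 - 4(1)(28) = 121 - 112 = 9.
sqrt(9) = 3, so x = (11 ± 3)/2: x = 7 or x = 4.

x = -1, x = 4, x = 7


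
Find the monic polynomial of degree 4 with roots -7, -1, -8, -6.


A monic polynomial with roots -7, -1, -8, -6 is:
p(x) = (x + 7)(x + 1)(x + 8)(x + 6)
After multiplying by (x + 7): x + 7
After multiplying by (x + 1): x^2 + 8x + 7
After multiplying by (x + 8): x^3 + 16x^2 + 71x + 56
After multiplying by (x + 6): x^4 + 22x^3 + 167x^2 + 482x + 336

x^4 + 22x^3 + 167x^2 + 482x + 336


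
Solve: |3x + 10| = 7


An absolute value equation |expr| = 7 gives two cases:
Case 1: 3x + 10 = 7
  3x = -3, so x = -1
Case 2: 3x + 10 = -7
  3x = -17, so x = -17/3

x = -17/3, x = -1


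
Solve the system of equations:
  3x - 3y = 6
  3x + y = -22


Using Cramer's rule:
Determinant D = (3)(1) - (3)(-3) = 3 + 9 = 12
Dx = (6)(1) - (-22)(-3) = 6 - 66 = -60
Dy = (3)(-22) - (3)(6) = -66 - 18 = -84
x = Dx/D = -60/12 = -5
y = Dy/D = -84/12 = -7

x = -5, y = -7


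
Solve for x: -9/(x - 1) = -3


Multiply both sides by (x - 1): -9 = -3(x - 1)
Distribute: -9 = -3x + 3
-3x = -9 - 3 = -12
x = 4

x = 4


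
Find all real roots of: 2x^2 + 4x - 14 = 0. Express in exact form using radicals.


Using the quadratic formula: x = (-b ± sqrt(b^2 - 4ac)) / (2a)
Here a = 2, b = 4, c = -14
Discriminant = b^2 - 4ac = 4^2 - 4(2)(-14) = 16 + 112 = 128
Since discriminant = 128 > 0, there are two real roots.
x = (-4 ± 8*sqrt(2)) / 4
Simplifying: x = -1 ± 2*sqrt(2)
Numerically: x ≈ 1.8284 or x ≈ -3.8284

x = -1 + 2*sqrt(2) or x = -1 - 2*sqrt(2)


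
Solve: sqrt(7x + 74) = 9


Square both sides: 7x + 74 = 9^2 = 81
7x = 81 - 74 = 7
x = 1
Check: sqrt(7*1 + 74) = sqrt(81) = 9 ✓

x = 1


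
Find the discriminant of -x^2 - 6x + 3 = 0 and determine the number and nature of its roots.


For ax^2 + bx + c = 0, discriminant D = b^2 - 4ac
Here a = -1, b = -6, c = 3
D = (-6)^2 - 4(-1)(3) = 36 + 12 = 48

D = 48 > 0 but not a perfect square
The equation has 2 distinct real irrational roots.

Discriminant = 48, 2 distinct real irrational roots


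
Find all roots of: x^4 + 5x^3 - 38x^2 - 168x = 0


The constant term is 0, so x = 0 is a root. Factor out x:
  x^3 + 5x^2 - 38x - 168 = 0
Let p(x) = x^3 + 5x^2 - 38x - 168. By the rational root theorem (leading coefficient 1), any rational root is an integer divisor of 168: try ±1, ±2, ... in turn.
Test x = 1: value = -200 ≠ 0.
Test x = -1: value = -126 ≠ 0.
Test x = 2: value = -216 ≠ 0.
Test x = -2: value = -80 ≠ 0.
Test x = 3: value = -210 ≠ 0.
Test x = -3: value = -36 ≠ 0.
Test x = 4: value = -176 ≠ 0.
Test x = -4: value = 0 ✓, so (x + 4) is a factor.
Synthetic division by (x + 4): bring down 1; 1(-4) + 5 = 1; 1(-4) - 38 = -42; (-42)(-4) - 168 = 0 → quotient x^2 + x - 42, remainder 0.
Solve the quadratic x^2 + x - 42 = 0: discriminant = 1^2 - 4(1)(-42) = 1 + 168 = 169.
sqrt(169) = 13, so x = (-1 ± 13)/2: x = 6 or x = -7.
Collecting all roots found:

x = -7, x = -4, x = 0, x = 6


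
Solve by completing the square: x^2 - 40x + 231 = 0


Start: x^2 - 40x + 231 = 0
Move constant: x^2 - 40x = -231
Half of -40 is -20, squared is 400
Add 400 to both sides: x^2 - 40x + 400 = 169
(x - 20)^2 = 169
x - 20 = ±13
x = 20 + 13 = 33 or x = 20 - 13 = 7

x = 7, x = 33


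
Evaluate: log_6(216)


We need the exponent such that 6^? = 216
6^3 = 216
Therefore log_6(216) = 3

3


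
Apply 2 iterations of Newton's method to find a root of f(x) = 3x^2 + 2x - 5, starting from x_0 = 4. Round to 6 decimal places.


Newton's method: x_(n+1) = x_n - f(x_n)/f'(x_n)
f(x) = 3x^2 + 2x - 5
f'(x) = 6x + 2

Iteration 1:
  f(4.000000) = 51.000000
  f'(4.000000) = 26.000000
  x_1 = 4.000000 - (51.000000)/(26.000000) = 2.038462

Iteration 2:
  f(2.038462) = 11.542899
  f'(2.038462) = 14.230769
  x_2 = 2.038462 - (11.542899)/(14.230769) = 1.227339

x_2 = 1.227339


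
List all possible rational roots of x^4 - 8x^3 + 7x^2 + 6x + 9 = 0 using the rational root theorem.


Rational root theorem: possible roots are ±p/q where:
  p divides the constant term (9): p ∈ {1, 3, 9}
  q divides the leading coefficient (1): q ∈ {1}

All possible rational roots: -9, -3, -1, 1, 3, 9

-9, -3, -1, 1, 3, 9


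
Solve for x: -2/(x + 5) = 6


Multiply both sides by (x + 5): -2 = 6(x + 5)
Distribute: -2 = 6x + 30
6x = -2 - 30 = -32
x = -16/3

x = -16/3


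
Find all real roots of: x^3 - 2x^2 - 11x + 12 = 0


Let p(x) = x^3 - 2x^2 - 11x + 12. By the rational root theorem (leading coefficient 1), any rational root is an integer divisor of 12: try ±1, ±2, ... in turn.
Test x = 1: value = 0 ✓, so (x - 1) is a factor.
Synthetic division by (x - 1): bring down 1; 1(1) - 2 = -1; (-1)(1) - 11 = -12; (-12)(1) + 12 = 0 → quotient x^2 - x - 12, remainder 0.
Solve the quadratic x^2 - x - 12 = 0: discriminant = (-1)^2 - 4(1)(-12) = 1 + 48 = 49.
sqrt(49) = 7, so x = (1 ± 7)/2: x = 4 or x = -3.

x = -3, x = 1, x = 4


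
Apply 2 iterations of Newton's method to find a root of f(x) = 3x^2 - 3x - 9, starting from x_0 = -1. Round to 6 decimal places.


Newton's method: x_(n+1) = x_n - f(x_n)/f'(x_n)
f(x) = 3x^2 - 3x - 9
f'(x) = 6x - 3

Iteration 1:
  f(-1.000000) = -3.000000
  f'(-1.000000) = -9.000000
  x_1 = -1.000000 - (-3.000000)/(-9.000000) = -1.333333

Iteration 2:
  f(-1.333333) = 0.333333
  f'(-1.333333) = -11.000000
  x_2 = -1.333333 - (0.333333)/(-11.000000) = -1.303030

x_2 = -1.303030


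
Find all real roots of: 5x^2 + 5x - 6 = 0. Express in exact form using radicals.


Using the quadratic formula: x = (-b ± sqrt(b^2 - 4ac)) / (2a)
Here a = 5, b = 5, c = -6
Discriminant = b^2 - 4ac = 5^2 - 4(5)(-6) = 25 + 120 = 145
Since discriminant = 145 > 0, there are two real roots.
x = (-5 ± sqrt(145)) / 10
Numerically: x ≈ 0.7042 or x ≈ -1.7042

x = (-5 + sqrt(145)) / 10 or x = (-5 - sqrt(145)) / 10


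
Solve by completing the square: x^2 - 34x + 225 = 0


Start: x^2 - 34x + 225 = 0
Move constant: x^2 - 34x = -225
Half of -34 is -17, squared is 289
Add 289 to both sides: x^2 - 34x + 289 = 64
(x - 17)^2 = 64
x - 17 = ±8
x = 17 + 8 = 25 or x = 17 - 8 = 9

x = 9, x = 25


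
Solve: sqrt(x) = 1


Square both sides: x = 1^2 = 1
x = 1 - 0 = 1
x = 1
Check: sqrt(1*1 + 0) = sqrt(1) = 1 ✓

x = 1


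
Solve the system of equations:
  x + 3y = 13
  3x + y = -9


Using Cramer's rule:
Determinant D = (1)(1) - (3)(3) = 1 - 9 = -8
Dx = (13)(1) - (-9)(3) = 13 + 27 = 40
Dy = (1)(-9) - (3)(13) = -9 - 39 = -48
x = Dx/D = 40/-8 = -5
y = Dy/D = -48/-8 = 6

x = -5, y = 6


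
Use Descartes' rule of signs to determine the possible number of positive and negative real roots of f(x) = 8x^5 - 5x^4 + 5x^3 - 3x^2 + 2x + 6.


Descartes' rule of signs:

For positive roots, count sign changes in f(x) = 8x^5 - 5x^4 + 5x^3 - 3x^2 + 2x + 6:
Signs of coefficients: +, -, +, -, +, +
Number of sign changes: 4
Possible positive real roots: 4, 2, 0

For negative roots, examine f(-x) = -8x^5 - 5x^4 - 5x^3 - 3x^2 - 2x + 6:
Signs of coefficients: -, -, -, -, -, +
Number of sign changes: 1
Possible negative real roots: 1

Positive roots: 4 or 2 or 0; Negative roots: 1


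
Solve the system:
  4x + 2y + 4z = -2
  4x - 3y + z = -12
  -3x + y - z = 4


Using Cramer's rule. Expand each determinant along the first row.
D  = 4*[(-3)*(-1) - 1*1] - 2*[4*(-1) - 1*(-3)] + 4*[4*1 - (-3)*(-3)]
  = 4*(2) - 2*(-1) + 4*(-5) = -10
Dx = (-2)*[(-3)*(-1) - 1*1] - 2*[(-12)*(-1) - 1*4] + 4*[(-12)*1 - (-3)*4]
  = (-2)*(2) - 2*(8) + 4*(0) = -20
Dy = 4*[(-12)*(-1) - 1*4] - (-2)*[4*(-1) - 1*(-3)] + 4*[4*4 - (-12)*(-3)]
  = 4*(8) - (-2)*(-1) + 4*(-20) = -50
Dz = 4*[(-3)*4 - (-12)*1] - 2*[4*4 - (-12)*(-3)] + (-2)*[4*1 - (-3)*(-3)]
  = 4*(0) - 2*(-20) + (-2)*(-5) = 50
x = Dx/D = -20/-10 = 2, y = Dy/D = -50/-10 = 5, z = Dz/D = 50/-10 = -5
Check eq1: (4)(2) + (2)(5) + (4)(-5) = -2 = -2 ✓
Check eq2: (4)(2) + (-3)(5) + (1)(-5) = -12 = -12 ✓
Check eq3: (-3)(2) + (1)(5) + (-1)(-5) = 4 = 4 ✓

x = 2, y = 5, z = -5


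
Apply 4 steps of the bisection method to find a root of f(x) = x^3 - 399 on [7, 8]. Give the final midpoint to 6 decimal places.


f(x) = x^3 - 399
f(7) = -56 < 0
f(8) = 113 > 0

Step 1: midpoint = (7.000000 + 8.000000)/2 = 7.500000
  f(7.500000) = 22.875000
  f(mid) > 0, so root is in [7.000000, 7.500000]

Step 2: midpoint = (7.000000 + 7.500000)/2 = 7.250000
  f(7.250000) = -17.921875
  f(mid) < 0, so root is in [7.250000, 7.500000]

Step 3: midpoint = (7.250000 + 7.500000)/2 = 7.375000
  f(7.375000) = 2.130859
  f(mid) > 0, so root is in [7.250000, 7.375000]

Step 4: midpoint = (7.250000 + 7.375000)/2 = 7.312500
  f(7.312500) = -7.981201
  f(mid) < 0, so root is in [7.312500, 7.375000]

midpoint = 7.312500


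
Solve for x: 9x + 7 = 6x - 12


Starting with: 9x + 7 = 6x - 12
Move all x terms to left: (9 - 6)x = -12 - 7
Simplify: 3x = -19
Divide both sides by 3: x = -19/3

x = -19/3


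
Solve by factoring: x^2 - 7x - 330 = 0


We need two numbers that multiply to -330 and add to -7.
Those numbers are 15 and -22 (since 15 * (-22) = -330 and 15 + (-22) = -7).
So x^2 - 7x - 330 = (x + 15)(x - 22) = 0
Setting each factor to zero: x = -15 or x = 22

x = -15, x = 22


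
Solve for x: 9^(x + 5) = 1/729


Express both sides with the same base.
1/729 = 9^(-3)
Since the bases match, equate exponents: x + 5 = -3
So x = -3 - (5) = -8

x = -8


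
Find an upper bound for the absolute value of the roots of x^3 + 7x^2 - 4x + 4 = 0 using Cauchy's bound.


Cauchy's bound: all roots r satisfy |r| <= 1 + max(|a_i/a_n|) for i = 0,...,n-1
where a_n is the leading coefficient.

Coefficients: [1, 7, -4, 4]
Leading coefficient a_n = 1
Ratios |a_i/a_n|: 7, 4, 4
Maximum ratio: 7
Cauchy's bound: |r| <= 1 + 7 = 8

Upper bound = 8


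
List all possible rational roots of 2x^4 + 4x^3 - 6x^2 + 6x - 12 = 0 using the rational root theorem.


Rational root theorem: possible roots are ±p/q where:
  p divides the constant term (-12): p ∈ {1, 2, 3, 4, 6, 12}
  q divides the leading coefficient (2): q ∈ {1, 2}

All possible rational roots: -12, -6, -4, -3, -2, -3/2, -1, -1/2, 1/2, 1, 3/2, 2, 3, 4, 6, 12

-12, -6, -4, -3, -2, -3/2, -1, -1/2, 1/2, 1, 3/2, 2, 3, 4, 6, 12


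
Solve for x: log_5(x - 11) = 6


Convert to exponential form: x - 11 = 5^6 = 15625
x = 15625 + 11 = 15636
Check: log_5(15636 - 11) = log_5(15625) = log_5(15625) = 6 ✓

x = 15636


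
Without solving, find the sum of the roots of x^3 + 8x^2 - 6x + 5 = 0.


By Vieta's formulas for x^3 + bx^2 + cx + d = 0:
  r1 + r2 + r3 = -b/a = -8
  r1*r2 + r1*r3 + r2*r3 = c/a = -6
  r1*r2*r3 = -d/a = -5


Sum = -8


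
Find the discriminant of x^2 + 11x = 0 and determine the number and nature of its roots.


For ax^2 + bx + c = 0, discriminant D = b^2 - 4ac
Here a = 1, b = 11, c = 0
D = (11)^2 - 4(1)(0) = 121 - 0 = 121

D = 121 > 0 and is a perfect square (sqrt = 11)
The equation has 2 distinct real rational roots.

Discriminant = 121, 2 distinct real rational roots


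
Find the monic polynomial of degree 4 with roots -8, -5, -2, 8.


A monic polynomial with roots -8, -5, -2, 8 is:
p(x) = (x + 8)(x + 5)(x + 2)(x - 8)
After multiplying by (x + 8): x + 8
After multiplying by (x + 5): x^2 + 13x + 40
After multiplying by (x + 2): x^3 + 15x^2 + 66x + 80
After multiplying by (x - 8): x^4 + 7x^3 - 54x^2 - 448x - 640

x^4 + 7x^3 - 54x^2 - 448x - 640


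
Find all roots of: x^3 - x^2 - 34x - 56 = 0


Let p(x) = x^3 - x^2 - 34x - 56. By the rational root theorem (leading coefficient 1), any rational root is an integer divisor of 56: try ±1, ±2, ... in turn.
Test x = 1: value = -90 ≠ 0.
Test x = -1: value = -24 ≠ 0.
Test x = 2: value = -120 ≠ 0.
Test x = -2: value = 0 ✓, so (x + 2) is a factor.
Synthetic division by (x + 2): bring down 1; 1(-2) - 1 = -3; (-3)(-2) - 34 = -28; (-28)(-2) - 56 = 0 → quotient x^2 - 3x - 28, remainder 0.
Solve the quadratic x^2 - 3x - 28 = 0: discriminant = (-3)^2 - 4(1)(-28) = 9 + 112 = 121.
sqrt(121) = 11, so x = (3 ± 11)/2: x = 7 or x = -4.
Collecting all roots found:

x = -4, x = -2, x = 7


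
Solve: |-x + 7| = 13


An absolute value equation |expr| = 13 gives two cases:
Case 1: -x + 7 = 13
  -x = 6, so x = -6
Case 2: -x + 7 = -13
  -x = -20, so x = 20

x = -6, x = 20


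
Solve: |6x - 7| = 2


An absolute value equation |expr| = 2 gives two cases:
Case 1: 6x - 7 = 2
  6x = 9, so x = 3/2
Case 2: 6x - 7 = -2
  6x = 5, so x = 5/6

x = 5/6, x = 3/2


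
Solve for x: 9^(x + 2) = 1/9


Express both sides with the same base.
1/9 = 9^(-1)
Since the bases match, equate exponents: x + 2 = -1
So x = -1 - (2) = -3

x = -3


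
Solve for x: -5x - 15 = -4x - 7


Starting with: -5x - 15 = -4x - 7
Move all x terms to left: (-5 + 4)x = -7 + 15
Simplify: -x = 8
Divide both sides by -1: x = -8

x = -8


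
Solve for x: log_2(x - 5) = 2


Convert to exponential form: x - 5 = 2^2 = 4
x = 4 + 5 = 9
Check: log_2(9 - 5) = log_2(4) = log_2(4) = 2 ✓

x = 9


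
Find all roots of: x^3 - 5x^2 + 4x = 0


The constant term is 0, so x = 0 is a root. Factor out x:
  x^2 - 5x + 4 = 0
Solve the quadratic x^2 - 5x + 4 = 0: discriminant = (-5)^2 - 4(1)(4) = 25 - 16 = 9.
sqrt(9) = 3, so x = (5 ± 3)/2: x = 4 or x = 1.
Collecting all roots found:

x = 0, x = 1, x = 4


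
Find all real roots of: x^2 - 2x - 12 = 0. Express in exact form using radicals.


Using the quadratic formula: x = (-b ± sqrt(b^2 - 4ac)) / (2a)
Here a = 1, b = -2, c = -12
Discriminant = b^2 - 4ac = (-2)^2 - 4(1)(-12) = 4 + 48 = 52
Since discriminant = 52 > 0, there are two real roots.
x = (2 ± 2*sqrt(13)) / 2
Simplifying: x = 1 ± sqrt(13)
Numerically: x ≈ 4.6056 or x ≈ -2.6056

x = 1 + sqrt(13) or x = 1 - sqrt(13)


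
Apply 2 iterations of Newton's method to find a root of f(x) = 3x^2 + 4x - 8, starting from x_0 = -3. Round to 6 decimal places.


Newton's method: x_(n+1) = x_n - f(x_n)/f'(x_n)
f(x) = 3x^2 + 4x - 8
f'(x) = 6x + 4

Iteration 1:
  f(-3.000000) = 7.000000
  f'(-3.000000) = -14.000000
  x_1 = -3.000000 - (7.000000)/(-14.000000) = -2.500000

Iteration 2:
  f(-2.500000) = 0.750000
  f'(-2.500000) = -11.000000
  x_2 = -2.500000 - (0.750000)/(-11.000000) = -2.431818

x_2 = -2.431818


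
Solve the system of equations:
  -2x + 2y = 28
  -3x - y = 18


Using Cramer's rule:
Determinant D = (-2)(-1) - (-3)(2) = 2 + 6 = 8
Dx = (28)(-1) - (18)(2) = -28 - 36 = -64
Dy = (-2)(18) - (-3)(28) = -36 + 84 = 48
x = Dx/D = -64/8 = -8
y = Dy/D = 48/8 = 6

x = -8, y = 6


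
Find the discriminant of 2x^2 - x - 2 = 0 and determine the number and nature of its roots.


For ax^2 + bx + c = 0, discriminant D = b^2 - 4ac
Here a = 2, b = -1, c = -2
D = (-1)^2 - 4(2)(-2) = 1 + 16 = 17

D = 17 > 0 but not a perfect square
The equation has 2 distinct real irrational roots.

Discriminant = 17, 2 distinct real irrational roots


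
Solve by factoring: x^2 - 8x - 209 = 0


We need two numbers that multiply to -209 and add to -8.
Those numbers are -19 and 11 (since (-19) * 11 = -209 and (-19) + 11 = -8).
So x^2 - 8x - 209 = (x - 19)(x + 11) = 0
Setting each factor to zero: x = 19 or x = -11

x = -11, x = 19


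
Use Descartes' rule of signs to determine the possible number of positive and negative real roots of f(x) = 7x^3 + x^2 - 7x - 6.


Descartes' rule of signs:

For positive roots, count sign changes in f(x) = 7x^3 + x^2 - 7x - 6:
Signs of coefficients: +, +, -, -
Number of sign changes: 1
Possible positive real roots: 1

For negative roots, examine f(-x) = -7x^3 + x^2 + 7x - 6:
Signs of coefficients: -, +, +, -
Number of sign changes: 2
Possible negative real roots: 2, 0

Positive roots: 1; Negative roots: 2 or 0


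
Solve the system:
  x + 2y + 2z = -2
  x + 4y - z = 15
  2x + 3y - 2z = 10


Using Cramer's rule. Expand each determinant along the first row.
D  = 1*[4*(-2) - (-1)*3] - 2*[1*(-2) - (-1)*2] + 2*[1*3 - 4*2]
  = 1*(-5) - 2*(0) + 2*(-5) = -15
Dx = (-2)*[4*(-2) - (-1)*3] - 2*[15*(-2) - (-1)*10] + 2*[15*3 - 4*10]
  = (-2)*(-5) - 2*(-20) + 2*(5) = 60
Dy = 1*[15*(-2) - (-1)*10] - (-2)*[1*(-2) - (-1)*2] + 2*[1*10 - 15*2]
  = 1*(-20) - (-2)*(0) + 2*(-20) = -60
Dz = 1*[4*10 - 15*3] - 2*[1*10 - 15*2] + (-2)*[1*3 - 4*2]
  = 1*(-5) - 2*(-20) + (-2)*(-5) = 45
x = Dx/D = 60/-15 = -4, y = Dy/D = -60/-15 = 4, z = Dz/D = 45/-15 = -3
Check eq1: (1)(-4) + (2)(4) + (2)(-3) = -2 = -2 ✓
Check eq2: (1)(-4) + (4)(4) + (-1)(-3) = 15 = 15 ✓
Check eq3: (2)(-4) + (3)(4) + (-2)(-3) = 10 = 10 ✓

x = -4, y = 4, z = -3


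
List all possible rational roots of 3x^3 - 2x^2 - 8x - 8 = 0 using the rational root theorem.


Rational root theorem: possible roots are ±p/q where:
  p divides the constant term (-8): p ∈ {1, 2, 4, 8}
  q divides the leading coefficient (3): q ∈ {1, 3}

All possible rational roots: -8, -4, -8/3, -2, -4/3, -1, -2/3, -1/3, 1/3, 2/3, 1, 4/3, 2, 8/3, 4, 8

-8, -4, -8/3, -2, -4/3, -1, -2/3, -1/3, 1/3, 2/3, 1, 4/3, 2, 8/3, 4, 8


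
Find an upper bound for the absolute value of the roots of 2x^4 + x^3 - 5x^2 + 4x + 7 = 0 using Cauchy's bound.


Cauchy's bound: all roots r satisfy |r| <= 1 + max(|a_i/a_n|) for i = 0,...,n-1
where a_n is the leading coefficient.

Coefficients: [2, 1, -5, 4, 7]
Leading coefficient a_n = 2
Ratios |a_i/a_n|: 1/2, 5/2, 2, 7/2
Maximum ratio: 7/2
Cauchy's bound: |r| <= 1 + 7/2 = 9/2

Upper bound = 9/2


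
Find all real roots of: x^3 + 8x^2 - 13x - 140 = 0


Let p(x) = x^3 + 8x^2 - 13x - 140. By the rational root theorem (leading coefficient 1), any rational root is an integer divisor of 140: try ±1, ±2, ... in turn.
Test x = 1: value = -144 ≠ 0.
Test x = -1: value = -120 ≠ 0.
Test x = 2: value = -126 ≠ 0.
Test x = -2: value = -90 ≠ 0.
Test x = 4: value = 0 ✓, so (x - 4) is a factor.
Synthetic division by (x - 4): bring down 1; 1(4) + 8 = 12; 12(4) - 13 = 35; 35(4) - 140 = 0 → quotient x^2 + 12x + 35, remainder 0.
Solve the quadratic x^2 + 12x + 35 = 0: discriminant = 12^2 - 4(1)(35) = 144 - 140 = 4.
sqrt(4) = 2, so x = (-12 ± 2)/2: x = -5 or x = -7.

x = -7, x = -5, x = 4


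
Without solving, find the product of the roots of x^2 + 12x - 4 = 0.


By Vieta's formulas for ax^2 + bx + c = 0:
  Sum of roots = -b/a
  Product of roots = c/a

Here a = 1, b = 12, c = -4
Sum = -(12)/1 = -12
Product = -4/1 = -4

Product = -4


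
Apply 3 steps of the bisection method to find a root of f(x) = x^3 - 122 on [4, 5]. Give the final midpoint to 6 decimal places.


f(x) = x^3 - 122
f(4) = -58 < 0
f(5) = 3 > 0

Step 1: midpoint = (4.000000 + 5.000000)/2 = 4.500000
  f(4.500000) = -30.875000
  f(mid) < 0, so root is in [4.500000, 5.000000]

Step 2: midpoint = (4.500000 + 5.000000)/2 = 4.750000
  f(4.750000) = -14.828125
  f(mid) < 0, so root is in [4.750000, 5.000000]

Step 3: midpoint = (4.750000 + 5.000000)/2 = 4.875000
  f(4.875000) = -6.142578
  f(mid) < 0, so root is in [4.875000, 5.000000]

midpoint = 4.875000


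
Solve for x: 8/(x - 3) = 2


Multiply both sides by (x - 3): 8 = 2(x - 3)
Distribute: 8 = 2x - 6
2x = 8 + 6 = 14
x = 7

x = 7


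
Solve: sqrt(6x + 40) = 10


Square both sides: 6x + 40 = 10^2 = 100
6x = 100 - 40 = 60
x = 10
Check: sqrt(6*10 + 40) = sqrt(100) = 10 ✓

x = 10


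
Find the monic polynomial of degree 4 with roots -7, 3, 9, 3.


A monic polynomial with roots -7, 3, 9, 3 is:
p(x) = (x + 7)(x - 3)(x - 9)(x - 3)
After multiplying by (x + 7): x + 7
After multiplying by (x - 3): x^2 + 4x - 21
After multiplying by (x - 9): x^3 - 5x^2 - 57x + 189
After multiplying by (x - 3): x^4 - 8x^3 - 42x^2 + 360x - 567

x^4 - 8x^3 - 42x^2 + 360x - 567


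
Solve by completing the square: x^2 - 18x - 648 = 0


Start: x^2 - 18x - 648 = 0
Move constant: x^2 - 18x = 648
Half of -18 is -9, squared is 81
Add 81 to both sides: x^2 - 18x + 81 = 729
(x - 9)^2 = 729
x - 9 = ±27
x = 9 + 27 = 36 or x = 9 - 27 = -18

x = -18, x = 36


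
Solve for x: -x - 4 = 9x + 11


Starting with: -x - 4 = 9x + 11
Move all x terms to left: (-1 - 9)x = 11 + 4
Simplify: -10x = 15
Divide both sides by -10: x = -3/2

x = -3/2


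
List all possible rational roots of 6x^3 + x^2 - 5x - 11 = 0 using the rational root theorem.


Rational root theorem: possible roots are ±p/q where:
  p divides the constant term (-11): p ∈ {1, 11}
  q divides the leading coefficient (6): q ∈ {1, 2, 3, 6}

All possible rational roots: -11, -11/2, -11/3, -11/6, -1, -1/2, -1/3, -1/6, 1/6, 1/3, 1/2, 1, 11/6, 11/3, 11/2, 11

-11, -11/2, -11/3, -11/6, -1, -1/2, -1/3, -1/6, 1/6, 1/3, 1/2, 1, 11/6, 11/3, 11/2, 11
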